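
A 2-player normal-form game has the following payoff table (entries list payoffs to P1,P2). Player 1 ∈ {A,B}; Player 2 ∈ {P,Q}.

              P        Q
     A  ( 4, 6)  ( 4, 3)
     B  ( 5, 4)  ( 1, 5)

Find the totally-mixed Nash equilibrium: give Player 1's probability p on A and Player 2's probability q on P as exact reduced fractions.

P1 mixes 1/4 on A; P2 mixes 3/4 on P

P1 indiff ⇒ q·4+(1-q)·4 = q·5+(1-q)·1 ⇒ q(-1) = (1-q)(-3) ⇒ q = 3/4
P2 indiff ⇒ p·6+(1-p)·4 = p·3+(1-p)·5 ⇒ p(3) = (1-p)(1) ⇒ p = 1/4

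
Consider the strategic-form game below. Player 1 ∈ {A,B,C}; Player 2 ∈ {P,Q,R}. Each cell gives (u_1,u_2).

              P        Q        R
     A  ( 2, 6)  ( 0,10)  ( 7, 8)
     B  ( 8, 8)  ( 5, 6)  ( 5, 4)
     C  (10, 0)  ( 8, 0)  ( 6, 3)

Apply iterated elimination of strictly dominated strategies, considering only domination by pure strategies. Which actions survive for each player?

P1 drop B (C beats it: P:10>8 Q:8>5 R:6>5)
P2 drop P (R beats it: A:8>6 C:3>0)
P1→{A,C} P2→{Q,R}

Survivors P1:{A,C} P2:{Q,R}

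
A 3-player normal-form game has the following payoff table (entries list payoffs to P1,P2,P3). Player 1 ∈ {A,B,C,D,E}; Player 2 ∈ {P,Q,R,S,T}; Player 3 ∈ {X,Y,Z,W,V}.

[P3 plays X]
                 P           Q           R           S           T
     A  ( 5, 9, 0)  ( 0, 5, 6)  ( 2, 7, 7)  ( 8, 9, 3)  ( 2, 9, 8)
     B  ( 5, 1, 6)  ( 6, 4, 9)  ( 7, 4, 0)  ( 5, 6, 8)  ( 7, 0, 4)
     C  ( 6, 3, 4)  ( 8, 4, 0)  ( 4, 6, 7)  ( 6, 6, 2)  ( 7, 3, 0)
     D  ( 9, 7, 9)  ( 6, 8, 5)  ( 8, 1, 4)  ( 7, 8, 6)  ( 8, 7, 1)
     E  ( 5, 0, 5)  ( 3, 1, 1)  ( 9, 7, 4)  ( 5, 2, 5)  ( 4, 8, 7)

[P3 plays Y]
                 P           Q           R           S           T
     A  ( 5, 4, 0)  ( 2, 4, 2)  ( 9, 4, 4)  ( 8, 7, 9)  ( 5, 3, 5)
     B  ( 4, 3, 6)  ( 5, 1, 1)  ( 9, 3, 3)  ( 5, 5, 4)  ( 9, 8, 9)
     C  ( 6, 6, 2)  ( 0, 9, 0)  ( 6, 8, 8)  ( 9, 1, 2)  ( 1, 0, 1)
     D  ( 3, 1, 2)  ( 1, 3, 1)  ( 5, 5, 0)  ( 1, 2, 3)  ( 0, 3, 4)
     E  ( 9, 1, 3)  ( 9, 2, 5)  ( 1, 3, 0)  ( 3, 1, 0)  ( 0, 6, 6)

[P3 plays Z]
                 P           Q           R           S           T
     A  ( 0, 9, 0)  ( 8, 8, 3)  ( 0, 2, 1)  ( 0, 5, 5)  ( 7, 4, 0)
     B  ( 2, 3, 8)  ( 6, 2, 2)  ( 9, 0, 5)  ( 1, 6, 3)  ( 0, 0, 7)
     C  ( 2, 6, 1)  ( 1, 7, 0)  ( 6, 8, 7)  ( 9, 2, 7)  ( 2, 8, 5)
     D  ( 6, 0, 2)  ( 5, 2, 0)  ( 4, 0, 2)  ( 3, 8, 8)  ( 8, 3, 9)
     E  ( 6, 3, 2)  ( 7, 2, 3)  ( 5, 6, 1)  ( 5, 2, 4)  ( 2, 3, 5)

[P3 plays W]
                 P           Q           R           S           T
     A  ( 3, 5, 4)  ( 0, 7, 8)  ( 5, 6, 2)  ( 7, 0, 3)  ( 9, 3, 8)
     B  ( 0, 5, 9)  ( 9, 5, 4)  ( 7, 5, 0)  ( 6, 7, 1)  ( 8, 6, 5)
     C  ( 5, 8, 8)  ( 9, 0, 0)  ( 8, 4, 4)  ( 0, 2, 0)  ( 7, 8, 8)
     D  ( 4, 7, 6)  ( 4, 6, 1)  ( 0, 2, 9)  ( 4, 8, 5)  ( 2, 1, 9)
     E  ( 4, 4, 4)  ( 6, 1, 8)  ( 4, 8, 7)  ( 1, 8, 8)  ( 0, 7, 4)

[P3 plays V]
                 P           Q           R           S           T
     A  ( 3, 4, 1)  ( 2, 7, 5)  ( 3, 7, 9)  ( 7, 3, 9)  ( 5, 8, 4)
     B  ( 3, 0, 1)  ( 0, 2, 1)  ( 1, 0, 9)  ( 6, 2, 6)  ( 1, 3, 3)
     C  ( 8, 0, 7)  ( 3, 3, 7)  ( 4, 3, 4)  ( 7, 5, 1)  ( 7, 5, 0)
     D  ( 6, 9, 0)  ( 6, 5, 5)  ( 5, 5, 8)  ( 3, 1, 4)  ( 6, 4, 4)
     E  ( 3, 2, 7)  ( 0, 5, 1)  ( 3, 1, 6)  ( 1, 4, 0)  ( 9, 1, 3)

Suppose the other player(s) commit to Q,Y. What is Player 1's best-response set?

argmax u_1 = {E}

u_1(A vs Q,Y) = 2
u_1(B vs Q,Y) = 5
u_1(C vs Q,Y) = 0
u_1(D vs Q,Y) = 1
u_1(E vs Q,Y) = 9
max payoff 9 at {E}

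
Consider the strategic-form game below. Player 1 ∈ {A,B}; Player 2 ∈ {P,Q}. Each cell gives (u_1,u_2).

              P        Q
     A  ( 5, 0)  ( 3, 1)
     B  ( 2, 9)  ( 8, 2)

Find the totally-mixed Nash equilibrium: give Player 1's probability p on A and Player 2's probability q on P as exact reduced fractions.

P1 indiff ⇒ q·5+(1-q)·3 = q·2+(1-q)·8 ⇒ q(3) = (1-q)(5) ⇒ q = 5/8
P2 indiff ⇒ p·0+(1-p)·9 = p·1+(1-p)·2 ⇒ p(-1) = (1-p)(-7) ⇒ p = 7/8

(p,q) = (7/8, 5/8)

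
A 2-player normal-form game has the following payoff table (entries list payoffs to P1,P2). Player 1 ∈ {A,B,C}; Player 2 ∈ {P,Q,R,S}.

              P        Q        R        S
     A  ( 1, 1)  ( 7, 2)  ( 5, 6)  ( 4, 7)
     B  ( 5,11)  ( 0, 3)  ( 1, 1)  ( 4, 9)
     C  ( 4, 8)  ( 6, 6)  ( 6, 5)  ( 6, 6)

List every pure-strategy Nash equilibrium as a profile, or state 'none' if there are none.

(A,P): not NE [P1→B gives 5>1; P2→S gives 7>1]
(A,Q): not NE [P2→S gives 7>2]
(A,R): not NE [P1→C gives 6>5; P2→S gives 7>6]
(A,S): not NE [P1→C gives 6>4]
(B,P): NE
(B,Q): not NE [P1→A gives 7>0; P2→P gives 11>3]
(B,R): not NE [P1→C gives 6>1; P2→P gives 11>1]
(B,S): not NE [P1→C gives 6>4; P2→P gives 11>9]
(C,P): not NE [P1→B gives 5>4]
(C,Q): not NE [P1→A gives 7>6; P2→P gives 8>6]
(C,R): not NE [P2→P gives 8>5]
(C,S): not NE [P2→P gives 8>6]

Nash profiles: (B,P)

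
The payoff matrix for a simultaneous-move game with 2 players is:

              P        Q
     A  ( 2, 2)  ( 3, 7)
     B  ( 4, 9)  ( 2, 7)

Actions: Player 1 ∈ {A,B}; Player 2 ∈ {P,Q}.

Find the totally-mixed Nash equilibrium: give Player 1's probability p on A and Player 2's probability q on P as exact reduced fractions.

P1 indiff ⇒ q·2+(1-q)·3 = q·4+(1-q)·2 ⇒ q(-2) = (1-q)(-1) ⇒ q = 1/3
P2 indiff ⇒ p·2+(1-p)·9 = p·7+(1-p)·7 ⇒ p(-5) = (1-p)(-2) ⇒ p = 2/7

(p,q) = (2/7, 1/3)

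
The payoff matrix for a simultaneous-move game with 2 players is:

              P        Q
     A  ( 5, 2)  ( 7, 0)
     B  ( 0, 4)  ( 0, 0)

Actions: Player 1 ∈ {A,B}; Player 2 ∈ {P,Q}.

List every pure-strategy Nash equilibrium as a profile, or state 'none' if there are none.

(A,P): NE
(A,Q): not NE [P2→P gives 2>0]
(B,P): not NE [P1→A gives 5>0]
(B,Q): not NE [P1→A gives 7>0; P2→P gives 4>0]

PSNE = {(A,P)}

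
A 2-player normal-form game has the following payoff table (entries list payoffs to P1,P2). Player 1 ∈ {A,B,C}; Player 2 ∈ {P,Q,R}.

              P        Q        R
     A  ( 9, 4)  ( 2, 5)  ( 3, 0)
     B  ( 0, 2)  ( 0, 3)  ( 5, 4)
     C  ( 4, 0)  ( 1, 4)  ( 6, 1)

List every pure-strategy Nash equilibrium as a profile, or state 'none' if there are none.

Nash profiles: (A,Q)

(A,P): not NE [P2→Q gives 5>4]
(A,Q): NE
(A,R): not NE [P1→C gives 6>3; P2→Q gives 5>0]
(B,P): not NE [P1→A gives 9>0; P2→R gives 4>2]
(B,Q): not NE [P1→A gives 2>0; P2→R gives 4>3]
(B,R): not NE [P1→C gives 6>5]
(C,P): not NE [P1→A gives 9>4; P2→Q gives 4>0]
(C,Q): not NE [P1→A gives 2>1]
(C,R): not NE [P2→Q gives 4>1]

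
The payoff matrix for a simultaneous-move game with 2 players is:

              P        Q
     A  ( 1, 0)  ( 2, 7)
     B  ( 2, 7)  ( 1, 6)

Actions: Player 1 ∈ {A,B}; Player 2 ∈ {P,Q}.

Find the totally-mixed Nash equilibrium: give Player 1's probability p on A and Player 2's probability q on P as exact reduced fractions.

P1 indiff ⇒ q·1+(1-q)·2 = q·2+(1-q)·1 ⇒ q(-1) = (1-q)(-1) ⇒ q = 1/2
P2 indiff ⇒ p·0+(1-p)·7 = p·7+(1-p)·6 ⇒ p(-7) = (1-p)(-1) ⇒ p = 1/8

p=1/8, q=1/2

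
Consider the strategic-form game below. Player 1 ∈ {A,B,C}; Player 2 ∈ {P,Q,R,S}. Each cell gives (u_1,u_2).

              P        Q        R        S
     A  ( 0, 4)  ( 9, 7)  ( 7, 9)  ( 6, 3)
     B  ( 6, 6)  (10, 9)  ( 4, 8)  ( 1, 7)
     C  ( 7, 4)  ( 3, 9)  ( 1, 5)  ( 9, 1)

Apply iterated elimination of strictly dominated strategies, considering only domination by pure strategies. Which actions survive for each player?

P2 drop P (Q beats it: A:7>4 B:9>6 C:9>4)
P2 drop S (Q beats it: A:7>3 B:9>7 C:9>1)
P1 drop C (A beats it: Q:9>3 R:7>1)
P1→{A,B} P2→{Q,R}

Survivors P1:{A,B} P2:{Q,R}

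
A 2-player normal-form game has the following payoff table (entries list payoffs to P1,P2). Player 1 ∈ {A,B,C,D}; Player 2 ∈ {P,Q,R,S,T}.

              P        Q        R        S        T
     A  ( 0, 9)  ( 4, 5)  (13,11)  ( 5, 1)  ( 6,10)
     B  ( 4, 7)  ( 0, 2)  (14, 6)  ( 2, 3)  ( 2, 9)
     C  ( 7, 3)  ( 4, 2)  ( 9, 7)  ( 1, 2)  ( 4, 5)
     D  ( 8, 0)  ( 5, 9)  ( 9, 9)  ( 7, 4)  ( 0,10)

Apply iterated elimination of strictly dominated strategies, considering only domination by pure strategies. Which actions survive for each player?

P2 drop P (T beats it: A:10>9 B:9>7 C:5>3 D:10>0)
P2 drop Q (T beats it: A:10>5 B:9>2 C:5>2 D:10>9)
P1 drop C (A beats it: R:13>9 S:5>1 T:6>4)
P2 drop S (R beats it: A:11>1 B:6>3 D:9>4)
P1 drop D (A beats it: R:13>9 T:6>0)
P1→{A,B} P2→{R,T}

Survivors P1:{A,B} P2:{R,T}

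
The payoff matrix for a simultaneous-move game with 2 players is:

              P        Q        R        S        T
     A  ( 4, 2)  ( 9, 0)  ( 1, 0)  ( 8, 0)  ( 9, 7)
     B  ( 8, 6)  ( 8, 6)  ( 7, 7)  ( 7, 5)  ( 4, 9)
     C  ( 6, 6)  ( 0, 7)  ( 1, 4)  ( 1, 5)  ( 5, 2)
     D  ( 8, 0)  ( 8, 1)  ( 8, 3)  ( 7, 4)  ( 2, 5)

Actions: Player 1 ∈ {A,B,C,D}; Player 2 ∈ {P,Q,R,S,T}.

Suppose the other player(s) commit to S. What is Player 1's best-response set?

P1 best: {A}

u_1(A vs S) = 8
u_1(B vs S) = 7
u_1(C vs S) = 1
u_1(D vs S) = 7
max payoff 8 at {A}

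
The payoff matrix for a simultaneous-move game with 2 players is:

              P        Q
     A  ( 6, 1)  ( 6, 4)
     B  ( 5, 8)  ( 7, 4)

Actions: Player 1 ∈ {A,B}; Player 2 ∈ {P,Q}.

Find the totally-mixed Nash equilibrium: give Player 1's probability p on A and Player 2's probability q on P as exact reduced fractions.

P1 mixes 4/7 on A; P2 mixes 1/2 on P

P1 indiff ⇒ q·6+(1-q)·6 = q·5+(1-q)·7 ⇒ q(1) = (1-q)(1) ⇒ q = 1/2
P2 indiff ⇒ p·1+(1-p)·8 = p·4+(1-p)·4 ⇒ p(-3) = (1-p)(-4) ⇒ p = 4/7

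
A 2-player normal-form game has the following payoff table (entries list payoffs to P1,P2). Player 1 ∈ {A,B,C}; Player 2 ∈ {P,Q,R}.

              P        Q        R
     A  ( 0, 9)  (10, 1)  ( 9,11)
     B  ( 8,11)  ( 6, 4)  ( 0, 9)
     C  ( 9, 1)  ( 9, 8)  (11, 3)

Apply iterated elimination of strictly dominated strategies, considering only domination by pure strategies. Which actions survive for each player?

P1 drop B (C beats it: P:9>8 Q:9>6 R:11>0)
P2 drop P (R beats it: A:11>9 C:3>1)
P1→{A,C} P2→{Q,R}

Remaining: P1:{A,C} P2:{Q,R}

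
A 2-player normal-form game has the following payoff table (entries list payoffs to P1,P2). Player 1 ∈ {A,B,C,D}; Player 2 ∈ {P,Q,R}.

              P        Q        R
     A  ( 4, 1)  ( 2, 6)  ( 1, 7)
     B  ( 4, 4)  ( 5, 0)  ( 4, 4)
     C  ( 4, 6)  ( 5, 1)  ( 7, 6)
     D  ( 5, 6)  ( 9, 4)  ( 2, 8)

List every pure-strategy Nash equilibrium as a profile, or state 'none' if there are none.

PSNE = {(C,R)}

(A,P): not NE [P1→D gives 5>4; P2→R gives 7>1]
(A,Q): not NE [P1→D gives 9>2; P2→R gives 7>6]
(A,R): not NE [P1→C gives 7>1]
(B,P): not NE [P1→D gives 5>4]
(B,Q): not NE [P1→D gives 9>5; P2→R gives 4>0]
(B,R): not NE [P1→C gives 7>4]
(C,P): not NE [P1→D gives 5>4]
(C,Q): not NE [P1→D gives 9>5; P2→R gives 6>1]
(C,R): NE
(D,P): not NE [P2→R gives 8>6]
(D,Q): not NE [P2→R gives 8>4]
(D,R): not NE [P1→C gives 7>2]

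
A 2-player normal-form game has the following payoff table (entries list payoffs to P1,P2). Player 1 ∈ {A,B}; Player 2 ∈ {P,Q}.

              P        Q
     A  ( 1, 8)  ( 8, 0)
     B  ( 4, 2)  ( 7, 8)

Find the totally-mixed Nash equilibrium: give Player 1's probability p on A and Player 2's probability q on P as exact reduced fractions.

p=3/7, q=1/4

P1 indiff ⇒ q·1+(1-q)·8 = q·4+(1-q)·7 ⇒ q(-3) = (1-q)(-1) ⇒ q = 1/4
P2 indiff ⇒ p·8+(1-p)·2 = p·0+(1-p)·8 ⇒ p(8) = (1-p)(6) ⇒ p = 3/7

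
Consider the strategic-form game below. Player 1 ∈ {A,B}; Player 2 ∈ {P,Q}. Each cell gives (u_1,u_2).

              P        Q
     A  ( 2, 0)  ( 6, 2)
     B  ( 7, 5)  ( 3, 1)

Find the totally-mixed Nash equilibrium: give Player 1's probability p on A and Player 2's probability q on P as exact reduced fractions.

P1 indiff ⇒ q·2+(1-q)·6 = q·7+(1-q)·3 ⇒ q(-5) = (1-q)(-3) ⇒ q = 3/8
P2 indiff ⇒ p·0+(1-p)·5 = p·2+(1-p)·1 ⇒ p(-2) = (1-p)(-4) ⇒ p = 2/3

p=2/3, q=3/8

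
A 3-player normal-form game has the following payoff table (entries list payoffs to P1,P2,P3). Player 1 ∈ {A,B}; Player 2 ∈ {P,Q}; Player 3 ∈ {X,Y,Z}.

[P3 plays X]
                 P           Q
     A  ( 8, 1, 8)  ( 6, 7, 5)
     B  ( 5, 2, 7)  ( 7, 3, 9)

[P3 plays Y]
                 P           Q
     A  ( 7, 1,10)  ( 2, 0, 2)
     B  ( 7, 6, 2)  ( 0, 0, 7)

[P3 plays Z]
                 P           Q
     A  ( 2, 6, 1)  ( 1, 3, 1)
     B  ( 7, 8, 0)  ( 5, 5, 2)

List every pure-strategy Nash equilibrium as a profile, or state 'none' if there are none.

NE set: (A,P,Y), (B,Q,X)

(A,P,X): not NE [P2→Q gives 7>1; P3→Y gives 10>8]
(A,P,Y): NE
(A,P,Z): not NE [P1→B gives 7>2; P3→Y gives 10>1]
(A,Q,X): not NE [P1→B gives 7>6]
(A,Q,Y): not NE [P2→P gives 1>0; P3→X gives 5>2]
(A,Q,Z): not NE [P1→B gives 5>1; P2→P gives 6>3; P3→X gives 5>1]
(B,P,X): not NE [P1→A gives 8>5; P2→Q gives 3>2]
(B,P,Y): not NE [P3→X gives 7>2]
(B,P,Z): not NE [P3→X gives 7>0]
(B,Q,X): NE
(B,Q,Y): not NE [P1→A gives 2>0; P2→P gives 6>0; P3→X gives 9>7]
(B,Q,Z): not NE [P2→P gives 8>5; P3→X gives 9>2]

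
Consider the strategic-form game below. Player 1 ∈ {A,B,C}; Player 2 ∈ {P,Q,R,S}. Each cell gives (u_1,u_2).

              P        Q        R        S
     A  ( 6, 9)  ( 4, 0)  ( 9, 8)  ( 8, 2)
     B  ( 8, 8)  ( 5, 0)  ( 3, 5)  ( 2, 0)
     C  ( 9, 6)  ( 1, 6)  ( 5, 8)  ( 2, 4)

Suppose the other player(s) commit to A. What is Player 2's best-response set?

BR_2 = {P}

u_2(P vs A) = 9
u_2(Q vs A) = 0
u_2(R vs A) = 8
u_2(S vs A) = 2
max payoff 9 at {P}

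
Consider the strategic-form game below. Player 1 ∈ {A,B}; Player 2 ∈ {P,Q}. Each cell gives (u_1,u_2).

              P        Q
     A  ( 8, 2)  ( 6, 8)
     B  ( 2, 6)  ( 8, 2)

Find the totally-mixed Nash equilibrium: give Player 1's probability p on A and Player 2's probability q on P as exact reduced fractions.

(p,q) = (2/5, 1/4)

P1 indiff ⇒ q·8+(1-q)·6 = q·2+(1-q)·8 ⇒ q(6) = (1-q)(2) ⇒ q = 1/4
P2 indiff ⇒ p·2+(1-p)·6 = p·8+(1-p)·2 ⇒ p(-6) = (1-p)(-4) ⇒ p = 2/5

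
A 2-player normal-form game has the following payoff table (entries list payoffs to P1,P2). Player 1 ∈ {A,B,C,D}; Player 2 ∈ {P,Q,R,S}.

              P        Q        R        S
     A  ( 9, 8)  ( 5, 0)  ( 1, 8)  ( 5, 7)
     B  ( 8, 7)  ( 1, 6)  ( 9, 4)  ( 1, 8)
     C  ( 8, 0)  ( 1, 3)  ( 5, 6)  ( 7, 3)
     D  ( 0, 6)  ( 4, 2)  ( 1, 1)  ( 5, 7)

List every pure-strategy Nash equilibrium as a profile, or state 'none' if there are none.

NE set: (A,P)

(A,P): NE
(A,Q): not NE [P2→R gives 8>0]
(A,R): not NE [P1→B gives 9>1]
(A,S): not NE [P1→C gives 7>5; P2→R gives 8>7]
(B,P): not NE [P1→A gives 9>8; P2→S gives 8>7]
(B,Q): not NE [P1→A gives 5>1; P2→S gives 8>6]
(B,R): not NE [P2→S gives 8>4]
(B,S): not NE [P1→C gives 7>1]
(C,P): not NE [P1→A gives 9>8; P2→R gives 6>0]
(C,Q): not NE [P1→A gives 5>1; P2→R gives 6>3]
(C,R): not NE [P1→B gives 9>5]
(C,S): not NE [P2→R gives 6>3]
(D,P): not NE [P1→A gives 9>0; P2→S gives 7>6]
(D,Q): not NE [P1→A gives 5>4; P2→S gives 7>2]
(D,R): not NE [P1→B gives 9>1; P2→S gives 7>1]
(D,S): not NE [P1→C gives 7>5]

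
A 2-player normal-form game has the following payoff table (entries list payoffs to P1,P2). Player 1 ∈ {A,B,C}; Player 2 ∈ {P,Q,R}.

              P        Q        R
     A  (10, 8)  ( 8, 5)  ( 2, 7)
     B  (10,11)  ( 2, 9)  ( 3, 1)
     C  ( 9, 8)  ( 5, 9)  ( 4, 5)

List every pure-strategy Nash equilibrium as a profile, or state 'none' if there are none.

(A,P): NE
(A,Q): not NE [P2→P gives 8>5]
(A,R): not NE [P1→C gives 4>2; P2→P gives 8>7]
(B,P): NE
(B,Q): not NE [P1→A gives 8>2; P2→P gives 11>9]
(B,R): not NE [P1→C gives 4>3; P2→P gives 11>1]
(C,P): not NE [P1→B gives 10>9; P2→Q gives 9>8]
(C,Q): not NE [P1→A gives 8>5]
(C,R): not NE [P2→Q gives 9>5]

PSNE = {(A,P), (B,P)}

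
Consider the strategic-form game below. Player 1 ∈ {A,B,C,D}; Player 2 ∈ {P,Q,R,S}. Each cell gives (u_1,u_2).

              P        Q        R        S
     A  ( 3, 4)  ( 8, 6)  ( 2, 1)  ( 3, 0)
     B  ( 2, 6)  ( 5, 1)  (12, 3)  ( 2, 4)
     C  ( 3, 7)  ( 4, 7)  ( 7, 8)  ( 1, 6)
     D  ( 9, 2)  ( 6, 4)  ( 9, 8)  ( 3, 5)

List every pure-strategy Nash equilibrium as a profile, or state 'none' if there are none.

NE set: (A,Q)

(A,P): not NE [P1→D gives 9>3; P2→Q gives 6>4]
(A,Q): NE
(A,R): not NE [P1→B gives 12>2; P2→Q gives 6>1]
(A,S): not NE [P2→Q gives 6>0]
(B,P): not NE [P1→D gives 9>2]
(B,Q): not NE [P1→A gives 8>5; P2→P gives 6>1]
(B,R): not NE [P2→P gives 6>3]
(B,S): not NE [P1→D gives 3>2; P2→P gives 6>4]
(C,P): not NE [P1→D gives 9>3; P2→R gives 8>7]
(C,Q): not NE [P1→A gives 8>4; P2→R gives 8>7]
(C,R): not NE [P1→B gives 12>7]
(C,S): not NE [P1→D gives 3>1; P2→R gives 8>6]
(D,P): not NE [P2→R gives 8>2]
(D,Q): not NE [P1→A gives 8>6; P2→R gives 8>4]
(D,R): not NE [P1→B gives 12>9]
(D,S): not NE [P2→R gives 8>5]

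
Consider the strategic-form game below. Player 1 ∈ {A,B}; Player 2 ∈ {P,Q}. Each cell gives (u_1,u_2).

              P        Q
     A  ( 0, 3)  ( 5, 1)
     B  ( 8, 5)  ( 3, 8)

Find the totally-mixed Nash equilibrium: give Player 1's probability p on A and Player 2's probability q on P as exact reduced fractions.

P1 indiff ⇒ q·0+(1-q)·5 = q·8+(1-q)·3 ⇒ q(-8) = (1-q)(-2) ⇒ q = 1/5
P2 indiff ⇒ p·3+(1-p)·5 = p·1+(1-p)·8 ⇒ p(2) = (1-p)(3) ⇒ p = 3/5

P1 mixes 3/5 on A; P2 mixes 1/5 on P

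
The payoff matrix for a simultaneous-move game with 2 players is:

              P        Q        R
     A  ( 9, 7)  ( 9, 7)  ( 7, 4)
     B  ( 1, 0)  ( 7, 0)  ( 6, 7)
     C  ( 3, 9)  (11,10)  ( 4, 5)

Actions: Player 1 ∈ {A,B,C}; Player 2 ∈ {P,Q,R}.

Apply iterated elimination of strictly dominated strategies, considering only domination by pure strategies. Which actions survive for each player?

Survivors P1:{A,C} P2:{P,Q}

P1 drop B (A beats it: P:9>1 Q:9>7 R:7>6)
P2 drop R (P beats it: A:7>4 C:9>5)
P1→{A,C} P2→{P,Q}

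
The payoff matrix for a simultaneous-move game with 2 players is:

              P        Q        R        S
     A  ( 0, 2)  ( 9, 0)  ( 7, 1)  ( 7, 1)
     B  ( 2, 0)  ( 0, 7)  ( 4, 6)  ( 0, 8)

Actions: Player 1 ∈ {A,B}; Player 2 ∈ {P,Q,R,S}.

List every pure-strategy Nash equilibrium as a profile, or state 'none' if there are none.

PSNE: ∅

(A,P): not NE [P1→B gives 2>0]
(A,Q): not NE [P2→P gives 2>0]
(A,R): not NE [P2→P gives 2>1]
(A,S): not NE [P2→P gives 2>1]
(B,P): not NE [P2→S gives 8>0]
(B,Q): not NE [P1→A gives 9>0; P2→S gives 8>7]
(B,R): not NE [P1→A gives 7>4; P2→S gives 8>6]
(B,S): not NE [P1→A gives 7>0]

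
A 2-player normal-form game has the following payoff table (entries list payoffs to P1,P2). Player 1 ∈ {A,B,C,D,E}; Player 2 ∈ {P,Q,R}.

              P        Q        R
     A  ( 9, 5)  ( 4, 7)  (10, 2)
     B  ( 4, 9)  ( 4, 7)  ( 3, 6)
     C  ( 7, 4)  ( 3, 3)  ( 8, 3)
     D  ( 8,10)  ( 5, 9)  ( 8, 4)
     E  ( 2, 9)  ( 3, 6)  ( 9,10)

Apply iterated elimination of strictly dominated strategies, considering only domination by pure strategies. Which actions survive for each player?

P1 drop B (D beats it: P:8>4 Q:5>4 R:8>3)
P1 drop C (A beats it: P:9>7 Q:4>3 R:10>8)
P1 drop E (A beats it: P:9>2 Q:4>3 R:10>9)
P2 drop R (P beats it: A:5>2 D:10>4)
P1→{A,D} P2→{P,Q}

IESDS → P1:{A,D} P2:{P,Q}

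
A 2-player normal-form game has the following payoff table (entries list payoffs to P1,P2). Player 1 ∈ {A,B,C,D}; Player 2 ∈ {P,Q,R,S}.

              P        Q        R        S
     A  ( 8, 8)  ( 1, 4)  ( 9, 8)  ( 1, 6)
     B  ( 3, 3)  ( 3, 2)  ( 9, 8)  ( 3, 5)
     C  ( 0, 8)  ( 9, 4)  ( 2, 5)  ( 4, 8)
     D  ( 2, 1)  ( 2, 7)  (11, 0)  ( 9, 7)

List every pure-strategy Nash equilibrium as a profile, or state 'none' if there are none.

NE set: (A,P), (D,S)

(A,P): NE
(A,Q): not NE [P1→C gives 9>1; P2→R gives 8>4]
(A,R): not NE [P1→D gives 11>9]
(A,S): not NE [P1→D gives 9>1; P2→R gives 8>6]
(B,P): not NE [P1→A gives 8>3; P2→R gives 8>3]
(B,Q): not NE [P1→C gives 9>3; P2→R gives 8>2]
(B,R): not NE [P1→D gives 11>9]
(B,S): not NE [P1→D gives 9>3; P2→R gives 8>5]
(C,P): not NE [P1→A gives 8>0]
(C,Q): not NE [P2→S gives 8>4]
(C,R): not NE [P1→D gives 11>2; P2→S gives 8>5]
(C,S): not NE [P1→D gives 9>4]
(D,P): not NE [P1→A gives 8>2; P2→S gives 7>1]
(D,Q): not NE [P1→C gives 9>2]
(D,R): not NE [P2→S gives 7>0]
(D,S): NE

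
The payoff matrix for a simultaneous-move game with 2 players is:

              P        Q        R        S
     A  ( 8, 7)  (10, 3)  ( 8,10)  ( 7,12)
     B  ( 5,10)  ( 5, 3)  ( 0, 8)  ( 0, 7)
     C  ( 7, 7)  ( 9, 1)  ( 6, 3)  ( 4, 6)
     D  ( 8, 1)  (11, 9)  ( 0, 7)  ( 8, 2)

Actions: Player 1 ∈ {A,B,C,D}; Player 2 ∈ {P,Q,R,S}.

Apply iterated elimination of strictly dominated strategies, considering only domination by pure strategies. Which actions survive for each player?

Remaining: P1:{A,D} P2:{Q,R,S}

P1 drop B (A beats it: P:8>5 Q:10>5 R:8>0 S:7>0)
P1 drop C (A beats it: P:8>7 Q:10>9 R:8>6 S:7>4)
P2 drop P (R beats it: A:10>7 D:7>1)
P1→{A,D} P2→{Q,R,S}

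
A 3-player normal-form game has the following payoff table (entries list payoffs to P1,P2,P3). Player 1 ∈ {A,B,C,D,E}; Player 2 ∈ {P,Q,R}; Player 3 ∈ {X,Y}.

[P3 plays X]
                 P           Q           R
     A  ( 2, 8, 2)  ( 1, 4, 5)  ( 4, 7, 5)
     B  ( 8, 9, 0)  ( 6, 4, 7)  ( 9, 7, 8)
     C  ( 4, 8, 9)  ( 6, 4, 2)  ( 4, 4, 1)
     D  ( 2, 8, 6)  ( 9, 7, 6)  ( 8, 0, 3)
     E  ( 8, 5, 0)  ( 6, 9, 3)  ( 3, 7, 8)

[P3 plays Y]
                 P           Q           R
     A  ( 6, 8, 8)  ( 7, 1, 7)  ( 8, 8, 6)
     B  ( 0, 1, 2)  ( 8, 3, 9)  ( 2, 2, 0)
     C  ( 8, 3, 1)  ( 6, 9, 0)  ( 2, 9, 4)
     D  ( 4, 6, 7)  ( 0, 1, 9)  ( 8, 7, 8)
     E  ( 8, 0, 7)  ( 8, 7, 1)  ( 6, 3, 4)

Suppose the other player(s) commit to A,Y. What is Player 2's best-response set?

argmax u_2 = {P,R}

u_2(P vs A,Y) = 8
u_2(Q vs A,Y) = 1
u_2(R vs A,Y) = 8
max payoff 8 at {P,R}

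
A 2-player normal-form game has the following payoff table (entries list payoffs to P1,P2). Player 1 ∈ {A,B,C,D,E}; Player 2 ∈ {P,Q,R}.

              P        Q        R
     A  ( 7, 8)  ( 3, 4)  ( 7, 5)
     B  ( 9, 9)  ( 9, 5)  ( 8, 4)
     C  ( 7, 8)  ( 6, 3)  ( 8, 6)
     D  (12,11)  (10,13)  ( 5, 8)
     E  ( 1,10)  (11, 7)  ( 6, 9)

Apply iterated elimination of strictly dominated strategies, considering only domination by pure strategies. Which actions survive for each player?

P1 drop A (B beats it: P:9>7 Q:9>3 R:8>7)
P2 drop R (P beats it: B:9>4 C:8>6 D:11>8 E:10>9)
P1 drop B (D beats it: P:12>9 Q:10>9)
P1 drop C (D beats it: P:12>7 Q:10>6)
P1→{D,E} P2→{P,Q}

Remaining: P1:{D,E} P2:{P,Q}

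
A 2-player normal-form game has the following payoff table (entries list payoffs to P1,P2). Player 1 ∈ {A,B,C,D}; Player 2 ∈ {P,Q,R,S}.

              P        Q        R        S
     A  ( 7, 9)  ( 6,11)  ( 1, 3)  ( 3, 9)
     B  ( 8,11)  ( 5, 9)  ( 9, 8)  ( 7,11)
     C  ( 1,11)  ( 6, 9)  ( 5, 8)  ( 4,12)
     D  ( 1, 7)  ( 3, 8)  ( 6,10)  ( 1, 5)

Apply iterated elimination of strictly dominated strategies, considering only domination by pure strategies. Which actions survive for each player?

P1 drop D (B beats it: P:8>1 Q:5>3 R:9>6 S:7>1)
P2 drop R (P beats it: A:9>3 B:11>8 C:11>8)
P1→{A,B,C} P2→{P,Q,S}

IESDS → P1:{A,B,C} P2:{P,Q,S}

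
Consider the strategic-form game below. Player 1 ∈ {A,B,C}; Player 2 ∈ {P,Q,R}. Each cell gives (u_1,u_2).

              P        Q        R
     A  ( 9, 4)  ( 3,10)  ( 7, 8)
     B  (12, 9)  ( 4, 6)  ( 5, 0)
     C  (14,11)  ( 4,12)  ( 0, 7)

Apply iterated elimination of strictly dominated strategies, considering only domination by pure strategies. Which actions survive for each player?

P2 drop R (Q beats it: A:10>8 B:6>0 C:12>7)
P1 drop A (B beats it: P:12>9 Q:4>3)
P1→{B,C} P2→{P,Q}

Survivors P1:{B,C} P2:{P,Q}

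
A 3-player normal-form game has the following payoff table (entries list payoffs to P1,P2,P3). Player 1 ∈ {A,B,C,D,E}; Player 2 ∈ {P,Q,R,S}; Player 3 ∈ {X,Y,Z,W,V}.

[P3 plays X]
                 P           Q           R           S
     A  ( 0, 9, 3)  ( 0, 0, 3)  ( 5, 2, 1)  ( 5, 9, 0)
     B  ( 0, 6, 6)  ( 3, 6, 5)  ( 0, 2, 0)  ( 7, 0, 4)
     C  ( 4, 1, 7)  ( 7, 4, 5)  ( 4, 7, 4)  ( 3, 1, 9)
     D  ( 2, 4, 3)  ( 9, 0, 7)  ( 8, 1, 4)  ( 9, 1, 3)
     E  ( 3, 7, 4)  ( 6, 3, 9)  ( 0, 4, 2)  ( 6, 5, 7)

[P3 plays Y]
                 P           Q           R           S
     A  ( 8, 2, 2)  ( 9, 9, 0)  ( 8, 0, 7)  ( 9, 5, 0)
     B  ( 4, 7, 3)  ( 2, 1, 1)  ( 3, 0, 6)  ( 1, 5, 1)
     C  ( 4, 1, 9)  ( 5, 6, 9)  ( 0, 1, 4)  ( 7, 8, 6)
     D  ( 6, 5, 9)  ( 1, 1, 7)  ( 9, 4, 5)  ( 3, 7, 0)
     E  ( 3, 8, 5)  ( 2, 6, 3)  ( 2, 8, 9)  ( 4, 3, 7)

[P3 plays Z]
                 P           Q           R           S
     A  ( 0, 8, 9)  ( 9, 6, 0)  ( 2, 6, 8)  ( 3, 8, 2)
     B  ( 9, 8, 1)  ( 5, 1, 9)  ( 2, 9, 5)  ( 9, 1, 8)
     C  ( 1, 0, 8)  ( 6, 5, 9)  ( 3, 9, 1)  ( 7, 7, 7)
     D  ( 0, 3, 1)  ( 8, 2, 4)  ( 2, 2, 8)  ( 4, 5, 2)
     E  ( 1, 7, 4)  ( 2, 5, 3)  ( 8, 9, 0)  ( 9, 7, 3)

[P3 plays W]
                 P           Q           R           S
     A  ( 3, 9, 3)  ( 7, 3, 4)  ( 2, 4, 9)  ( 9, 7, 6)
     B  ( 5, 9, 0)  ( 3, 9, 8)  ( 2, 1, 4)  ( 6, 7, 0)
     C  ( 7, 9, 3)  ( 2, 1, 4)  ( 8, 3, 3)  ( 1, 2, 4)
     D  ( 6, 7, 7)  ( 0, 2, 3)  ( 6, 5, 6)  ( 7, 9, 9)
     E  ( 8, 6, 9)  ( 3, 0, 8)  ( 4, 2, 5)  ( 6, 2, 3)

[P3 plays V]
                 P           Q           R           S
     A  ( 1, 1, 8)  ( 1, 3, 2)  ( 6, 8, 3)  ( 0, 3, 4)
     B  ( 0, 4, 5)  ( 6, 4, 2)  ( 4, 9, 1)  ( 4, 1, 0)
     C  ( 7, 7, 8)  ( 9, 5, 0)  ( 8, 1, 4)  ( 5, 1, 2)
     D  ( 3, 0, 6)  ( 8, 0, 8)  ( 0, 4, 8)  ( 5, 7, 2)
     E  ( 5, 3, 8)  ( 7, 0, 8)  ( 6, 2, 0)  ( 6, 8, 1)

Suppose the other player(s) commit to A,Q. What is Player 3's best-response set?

u_3(X vs A,Q) = 3
u_3(Y vs A,Q) = 0
u_3(Z vs A,Q) = 0
u_3(W vs A,Q) = 4
u_3(V vs A,Q) = 2
max payoff 4 at {W}

P3 best: {W}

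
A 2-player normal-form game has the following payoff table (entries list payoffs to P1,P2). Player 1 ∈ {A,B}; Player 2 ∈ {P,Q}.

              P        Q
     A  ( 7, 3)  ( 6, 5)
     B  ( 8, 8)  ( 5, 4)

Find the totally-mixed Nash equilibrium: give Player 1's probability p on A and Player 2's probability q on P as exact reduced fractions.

P1 indiff ⇒ q·7+(1-q)·6 = q·8+(1-q)·5 ⇒ q(-1) = (1-q)(-1) ⇒ q = 1/2
P2 indiff ⇒ p·3+(1-p)·8 = p·5+(1-p)·4 ⇒ p(-2) = (1-p)(-4) ⇒ p = 2/3

P1 mixes 2/3 on A; P2 mixes 1/2 on P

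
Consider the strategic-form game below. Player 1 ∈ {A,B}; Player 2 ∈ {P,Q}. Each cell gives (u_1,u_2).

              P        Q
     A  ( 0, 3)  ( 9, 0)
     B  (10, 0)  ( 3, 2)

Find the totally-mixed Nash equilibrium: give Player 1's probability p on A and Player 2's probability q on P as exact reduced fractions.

(p,q) = (2/5, 3/8)

P1 indiff ⇒ q·0+(1-q)·9 = q·10+(1-q)·3 ⇒ q(-10) = (1-q)(-6) ⇒ q = 3/8
P2 indiff ⇒ p·3+(1-p)·0 = p·0+(1-p)·2 ⇒ p(3) = (1-p)(2) ⇒ p = 2/5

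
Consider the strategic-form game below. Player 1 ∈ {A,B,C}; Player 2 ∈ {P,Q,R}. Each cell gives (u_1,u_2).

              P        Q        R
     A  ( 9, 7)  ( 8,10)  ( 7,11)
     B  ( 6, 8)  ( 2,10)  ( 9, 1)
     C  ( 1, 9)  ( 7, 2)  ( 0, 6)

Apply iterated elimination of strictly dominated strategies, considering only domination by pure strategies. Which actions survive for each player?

Remaining: P1:{A,B} P2:{Q,R}

P1 drop C (A beats it: P:9>1 Q:8>7 R:7>0)
P2 drop P (Q beats it: A:10>7 B:10>8)
P1→{A,B} P2→{Q,R}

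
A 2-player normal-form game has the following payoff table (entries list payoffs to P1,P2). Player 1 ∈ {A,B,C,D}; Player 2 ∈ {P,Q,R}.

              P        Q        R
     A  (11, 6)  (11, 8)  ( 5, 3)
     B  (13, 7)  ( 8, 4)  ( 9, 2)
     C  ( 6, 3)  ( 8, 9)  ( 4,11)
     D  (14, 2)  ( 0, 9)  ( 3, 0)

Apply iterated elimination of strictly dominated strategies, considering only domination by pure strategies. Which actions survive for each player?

IESDS → P1:{A,B,D} P2:{P,Q}

P1 drop C (A beats it: P:11>6 Q:11>8 R:5>4)
P2 drop R (P beats it: A:6>3 B:7>2 D:2>0)
P1→{A,B,D} P2→{P,Q}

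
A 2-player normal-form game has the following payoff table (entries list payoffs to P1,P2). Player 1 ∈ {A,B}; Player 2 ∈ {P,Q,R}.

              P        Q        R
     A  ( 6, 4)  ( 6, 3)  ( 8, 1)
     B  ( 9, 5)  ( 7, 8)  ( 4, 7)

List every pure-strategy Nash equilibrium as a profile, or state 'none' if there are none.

(A,P): not NE [P1→B gives 9>6]
(A,Q): not NE [P1→B gives 7>6; P2→P gives 4>3]
(A,R): not NE [P2→P gives 4>1]
(B,P): not NE [P2→Q gives 8>5]
(B,Q): NE
(B,R): not NE [P1→A gives 8>4; P2→Q gives 8>7]

NE set: (B,Q)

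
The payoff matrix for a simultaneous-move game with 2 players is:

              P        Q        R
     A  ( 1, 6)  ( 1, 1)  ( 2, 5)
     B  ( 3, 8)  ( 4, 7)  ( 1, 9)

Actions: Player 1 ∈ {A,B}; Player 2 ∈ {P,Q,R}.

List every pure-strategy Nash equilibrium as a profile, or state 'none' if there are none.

Equilibria: none

(A,P): not NE [P1→B gives 3>1]
(A,Q): not NE [P1→B gives 4>1; P2→P gives 6>1]
(A,R): not NE [P2→P gives 6>5]
(B,P): not NE [P2→R gives 9>8]
(B,Q): not NE [P2→R gives 9>7]
(B,R): not NE [P1→A gives 2>1]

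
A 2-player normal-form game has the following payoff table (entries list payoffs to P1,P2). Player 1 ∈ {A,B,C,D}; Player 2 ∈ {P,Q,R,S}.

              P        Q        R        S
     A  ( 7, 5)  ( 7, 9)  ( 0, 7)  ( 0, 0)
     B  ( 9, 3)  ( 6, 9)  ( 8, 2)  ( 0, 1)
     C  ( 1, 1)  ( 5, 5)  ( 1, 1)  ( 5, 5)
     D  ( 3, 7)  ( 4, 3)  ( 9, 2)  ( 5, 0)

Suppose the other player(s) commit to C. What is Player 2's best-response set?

u_2(P vs C) = 1
u_2(Q vs C) = 5
u_2(R vs C) = 1
u_2(S vs C) = 5
max payoff 5 at {Q,S}

argmax u_2 = {Q,S}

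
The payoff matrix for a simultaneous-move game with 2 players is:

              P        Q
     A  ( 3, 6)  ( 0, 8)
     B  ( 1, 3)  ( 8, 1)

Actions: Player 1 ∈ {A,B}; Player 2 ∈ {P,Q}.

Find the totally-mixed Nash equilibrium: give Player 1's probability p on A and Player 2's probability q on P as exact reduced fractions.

P1 indiff ⇒ q·3+(1-q)·0 = q·1+(1-q)·8 ⇒ q(2) = (1-q)(8) ⇒ q = 4/5
P2 indiff ⇒ p·6+(1-p)·3 = p·8+(1-p)·1 ⇒ p(-2) = (1-p)(-2) ⇒ p = 1/2

(p,q) = (1/2, 4/5)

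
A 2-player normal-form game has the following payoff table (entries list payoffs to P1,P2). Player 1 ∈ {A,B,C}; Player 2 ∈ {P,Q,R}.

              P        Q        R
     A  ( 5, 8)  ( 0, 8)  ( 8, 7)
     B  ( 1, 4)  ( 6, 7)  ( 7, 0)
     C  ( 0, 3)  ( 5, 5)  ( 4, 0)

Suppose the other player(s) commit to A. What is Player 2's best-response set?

u_2(P vs A) = 8
u_2(Q vs A) = 8
u_2(R vs A) = 7
max payoff 8 at {P,Q}

BR_2 = {P,Q}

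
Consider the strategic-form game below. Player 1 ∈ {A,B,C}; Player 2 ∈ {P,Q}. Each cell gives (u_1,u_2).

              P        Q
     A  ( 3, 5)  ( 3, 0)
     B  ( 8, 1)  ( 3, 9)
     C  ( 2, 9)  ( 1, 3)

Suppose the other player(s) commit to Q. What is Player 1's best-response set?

u_1(A vs Q) = 3
u_1(B vs Q) = 3
u_1(C vs Q) = 1
max payoff 3 at {A,B}

P1 best: {A,B}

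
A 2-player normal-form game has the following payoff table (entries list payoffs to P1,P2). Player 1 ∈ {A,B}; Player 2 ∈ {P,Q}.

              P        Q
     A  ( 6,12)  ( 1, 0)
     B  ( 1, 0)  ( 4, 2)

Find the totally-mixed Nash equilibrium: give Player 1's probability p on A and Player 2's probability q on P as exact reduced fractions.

P1 indiff ⇒ q·6+(1-q)·1 = q·1+(1-q)·4 ⇒ q(5) = (1-q)(3) ⇒ q = 3/8
P2 indiff ⇒ p·12+(1-p)·0 = p·0+(1-p)·2 ⇒ p(12) = (1-p)(2) ⇒ p = 1/7

p=1/7, q=3/8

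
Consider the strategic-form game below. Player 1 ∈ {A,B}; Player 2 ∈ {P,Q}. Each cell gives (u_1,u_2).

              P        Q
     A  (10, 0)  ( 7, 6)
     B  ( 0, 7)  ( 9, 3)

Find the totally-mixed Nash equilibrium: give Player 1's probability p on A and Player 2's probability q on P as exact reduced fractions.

(p,q) = (2/5, 1/6)

P1 indiff ⇒ q·10+(1-q)·7 = q·0+(1-q)·9 ⇒ q(10) = (1-q)(2) ⇒ q = 1/6
P2 indiff ⇒ p·0+(1-p)·7 = p·6+(1-p)·3 ⇒ p(-6) = (1-p)(-4) ⇒ p = 2/5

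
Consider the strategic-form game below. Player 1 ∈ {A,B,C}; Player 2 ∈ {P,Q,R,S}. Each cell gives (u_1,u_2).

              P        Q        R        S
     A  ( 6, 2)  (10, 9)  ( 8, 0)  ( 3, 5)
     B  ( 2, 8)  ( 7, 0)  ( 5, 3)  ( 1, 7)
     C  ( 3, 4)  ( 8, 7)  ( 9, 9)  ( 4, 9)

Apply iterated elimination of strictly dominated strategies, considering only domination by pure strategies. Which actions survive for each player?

IESDS → P1:{A,C} P2:{Q,R,S}

P1 drop B (A beats it: P:6>2 Q:10>7 R:8>5 S:3>1)
P2 drop P (Q beats it: A:9>2 C:7>4)
P1→{A,C} P2→{Q,R,S}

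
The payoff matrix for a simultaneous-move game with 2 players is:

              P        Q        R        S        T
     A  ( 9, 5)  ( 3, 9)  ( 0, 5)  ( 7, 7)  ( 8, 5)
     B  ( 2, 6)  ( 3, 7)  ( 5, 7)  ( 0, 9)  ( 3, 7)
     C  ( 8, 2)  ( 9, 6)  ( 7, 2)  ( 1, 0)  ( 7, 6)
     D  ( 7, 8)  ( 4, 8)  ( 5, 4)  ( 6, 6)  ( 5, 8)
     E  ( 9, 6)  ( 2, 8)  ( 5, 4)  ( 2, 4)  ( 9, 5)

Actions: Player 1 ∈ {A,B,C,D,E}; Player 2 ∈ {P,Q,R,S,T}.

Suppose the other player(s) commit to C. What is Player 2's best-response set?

P2 best: {Q,T}

u_2(P vs C) = 2
u_2(Q vs C) = 6
u_2(R vs C) = 2
u_2(S vs C) = 0
u_2(T vs C) = 6
max payoff 6 at {Q,T}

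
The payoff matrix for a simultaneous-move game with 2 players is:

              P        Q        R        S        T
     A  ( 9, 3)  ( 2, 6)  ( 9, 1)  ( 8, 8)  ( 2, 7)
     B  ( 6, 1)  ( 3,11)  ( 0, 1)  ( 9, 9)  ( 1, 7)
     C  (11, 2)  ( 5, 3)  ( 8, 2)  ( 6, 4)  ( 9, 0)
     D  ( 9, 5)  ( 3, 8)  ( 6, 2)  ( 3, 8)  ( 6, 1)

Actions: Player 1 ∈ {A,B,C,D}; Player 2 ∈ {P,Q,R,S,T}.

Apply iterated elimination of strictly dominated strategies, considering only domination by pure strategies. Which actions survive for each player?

Remaining: P1:{B,C} P2:{Q,S}

P1 drop D (C beats it: P:11>9 Q:5>3 R:8>6 S:6>3 T:9>6)
P2 drop P (Q beats it: A:6>3 B:11>1 C:3>2)
P2 drop R (Q beats it: A:6>1 B:11>1 C:3>2)
P2 drop T (S beats it: A:8>7 B:9>7 C:4>0)
P1 drop A (B beats it: Q:3>2 S:9>8)
P1→{B,C} P2→{Q,S}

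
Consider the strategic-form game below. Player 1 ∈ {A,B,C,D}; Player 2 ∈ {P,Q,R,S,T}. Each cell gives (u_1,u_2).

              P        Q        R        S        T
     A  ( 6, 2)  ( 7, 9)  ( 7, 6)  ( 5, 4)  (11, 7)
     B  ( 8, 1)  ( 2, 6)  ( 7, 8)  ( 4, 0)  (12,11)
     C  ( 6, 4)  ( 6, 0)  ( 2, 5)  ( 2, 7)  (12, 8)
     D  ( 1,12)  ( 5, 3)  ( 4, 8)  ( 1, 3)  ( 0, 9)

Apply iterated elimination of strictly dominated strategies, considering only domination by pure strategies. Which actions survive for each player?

IESDS → P1:{A,B,C} P2:{Q,T}

P1 drop D (A beats it: P:6>1 Q:7>5 R:7>4 S:5>1 T:11>0)
P2 drop P (R beats it: A:6>2 B:8>1 C:5>4)
P2 drop R (T beats it: A:7>6 B:11>8 C:8>5)
P2 drop S (T beats it: A:7>4 B:11>0 C:8>7)
P1→{A,B,C} P2→{Q,T}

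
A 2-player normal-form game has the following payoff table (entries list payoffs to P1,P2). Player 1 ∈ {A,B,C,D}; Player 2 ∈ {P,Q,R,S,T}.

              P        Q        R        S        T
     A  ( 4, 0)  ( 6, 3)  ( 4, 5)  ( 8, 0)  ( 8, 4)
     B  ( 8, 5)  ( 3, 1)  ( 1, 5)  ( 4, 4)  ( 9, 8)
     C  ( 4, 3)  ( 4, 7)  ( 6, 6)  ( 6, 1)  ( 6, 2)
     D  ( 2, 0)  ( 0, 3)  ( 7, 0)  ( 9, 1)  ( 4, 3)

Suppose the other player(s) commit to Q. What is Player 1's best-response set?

argmax u_1 = {A}

u_1(A vs Q) = 6
u_1(B vs Q) = 3
u_1(C vs Q) = 4
u_1(D vs Q) = 0
max payoff 6 at {A}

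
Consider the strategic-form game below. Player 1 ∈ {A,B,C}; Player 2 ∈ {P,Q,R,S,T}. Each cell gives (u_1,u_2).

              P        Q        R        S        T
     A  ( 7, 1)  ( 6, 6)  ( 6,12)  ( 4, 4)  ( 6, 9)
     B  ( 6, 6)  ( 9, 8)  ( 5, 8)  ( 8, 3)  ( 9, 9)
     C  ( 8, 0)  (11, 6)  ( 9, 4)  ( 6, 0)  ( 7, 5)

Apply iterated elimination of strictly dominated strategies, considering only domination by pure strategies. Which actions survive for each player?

Remaining: P1:{B,C} P2:{Q,T}

P1 drop A (C beats it: P:8>7 Q:11>6 R:9>6 S:6>4 T:7>6)
P2 drop P (Q beats it: B:8>6 C:6>0)
P2 drop R (T beats it: B:9>8 C:5>4)
P2 drop S (Q beats it: B:8>3 C:6>0)
P1→{B,C} P2→{Q,T}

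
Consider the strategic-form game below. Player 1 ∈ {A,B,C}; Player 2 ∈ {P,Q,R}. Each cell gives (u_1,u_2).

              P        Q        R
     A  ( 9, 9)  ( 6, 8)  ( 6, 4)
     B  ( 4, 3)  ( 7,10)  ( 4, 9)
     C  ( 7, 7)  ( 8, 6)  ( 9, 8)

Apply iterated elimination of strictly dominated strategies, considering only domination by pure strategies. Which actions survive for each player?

P1 drop B (C beats it: P:7>4 Q:8>7 R:9>4)
P2 drop Q (P beats it: A:9>8 C:7>6)
P1→{A,C} P2→{P,R}

IESDS → P1:{A,C} P2:{P,R}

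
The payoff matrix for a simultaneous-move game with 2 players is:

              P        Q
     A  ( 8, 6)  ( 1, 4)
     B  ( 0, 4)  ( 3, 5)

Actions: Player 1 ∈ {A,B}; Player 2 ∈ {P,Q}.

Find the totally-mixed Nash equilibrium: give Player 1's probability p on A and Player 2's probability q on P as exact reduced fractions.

P1 indiff ⇒ q·8+(1-q)·1 = q·0+(1-q)·3 ⇒ q(8) = (1-q)(2) ⇒ q = 1/5
P2 indiff ⇒ p·6+(1-p)·4 = p·4+(1-p)·5 ⇒ p(2) = (1-p)(1) ⇒ p = 1/3

p=1/3, q=1/5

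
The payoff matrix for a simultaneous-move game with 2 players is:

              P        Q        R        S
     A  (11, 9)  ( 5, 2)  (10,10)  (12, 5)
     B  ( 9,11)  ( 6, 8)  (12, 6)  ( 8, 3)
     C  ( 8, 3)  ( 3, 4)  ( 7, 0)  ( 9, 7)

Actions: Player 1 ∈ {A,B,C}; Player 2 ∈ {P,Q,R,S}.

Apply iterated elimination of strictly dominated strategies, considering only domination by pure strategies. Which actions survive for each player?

P1 drop C (A beats it: P:11>8 Q:5>3 R:10>7 S:12>9)
P2 drop Q (P beats it: A:9>2 B:11>8)
P2 drop S (P beats it: A:9>5 B:11>3)
P1→{A,B} P2→{P,R}

Remaining: P1:{A,B} P2:{P,R}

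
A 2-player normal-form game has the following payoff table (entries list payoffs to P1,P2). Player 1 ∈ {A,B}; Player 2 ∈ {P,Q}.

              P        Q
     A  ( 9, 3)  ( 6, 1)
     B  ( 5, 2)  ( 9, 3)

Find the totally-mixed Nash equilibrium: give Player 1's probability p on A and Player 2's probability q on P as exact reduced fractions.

P1 indiff ⇒ q·9+(1-q)·6 = q·5+(1-q)·9 ⇒ q(4) = (1-q)(3) ⇒ q = 3/7
P2 indiff ⇒ p·3+(1-p)·2 = p·1+(1-p)·3 ⇒ p(2) = (1-p)(1) ⇒ p = 1/3

P1 mixes 1/3 on A; P2 mixes 3/7 on P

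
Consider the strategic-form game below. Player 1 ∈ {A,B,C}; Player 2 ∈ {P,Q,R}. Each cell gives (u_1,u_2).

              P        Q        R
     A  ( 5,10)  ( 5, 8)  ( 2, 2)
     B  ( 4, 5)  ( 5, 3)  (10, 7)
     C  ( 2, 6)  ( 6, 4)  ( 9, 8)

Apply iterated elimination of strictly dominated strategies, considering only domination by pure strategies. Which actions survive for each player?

P2 drop Q (P beats it: A:10>8 B:5>3 C:6>4)
P1 drop C (B beats it: P:4>2 R:10>9)
P1→{A,B} P2→{P,R}

Survivors P1:{A,B} P2:{P,R}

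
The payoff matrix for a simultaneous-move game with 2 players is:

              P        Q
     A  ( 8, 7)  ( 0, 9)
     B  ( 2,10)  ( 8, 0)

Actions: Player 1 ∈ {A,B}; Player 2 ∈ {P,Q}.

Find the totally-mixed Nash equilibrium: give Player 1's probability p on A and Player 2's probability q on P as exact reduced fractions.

P1 indiff ⇒ q·8+(1-q)·0 = q·2+(1-q)·8 ⇒ q(6) = (1-q)(8) ⇒ q = 4/7
P2 indiff ⇒ p·7+(1-p)·10 = p·9+(1-p)·0 ⇒ p(-2) = (1-p)(-10) ⇒ p = 5/6

(p,q) = (5/6, 4/7)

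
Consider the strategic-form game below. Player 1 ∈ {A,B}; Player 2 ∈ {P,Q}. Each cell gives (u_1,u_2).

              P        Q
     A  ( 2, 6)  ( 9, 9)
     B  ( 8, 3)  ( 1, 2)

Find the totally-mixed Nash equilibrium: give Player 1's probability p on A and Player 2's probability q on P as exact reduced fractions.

p=1/4, q=4/7

P1 indiff ⇒ q·2+(1-q)·9 = q·8+(1-q)·1 ⇒ q(-6) = (1-q)(-8) ⇒ q = 4/7
P2 indiff ⇒ p·6+(1-p)·3 = p·9+(1-p)·2 ⇒ p(-3) = (1-p)(-1) ⇒ p = 1/4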